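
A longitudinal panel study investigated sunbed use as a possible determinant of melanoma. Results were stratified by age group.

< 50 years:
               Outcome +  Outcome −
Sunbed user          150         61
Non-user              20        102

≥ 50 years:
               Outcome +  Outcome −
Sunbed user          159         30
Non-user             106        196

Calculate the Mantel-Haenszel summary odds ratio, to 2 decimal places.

OR_MH = Σ(aᵢdᵢ/nᵢ) / Σ(bᵢcᵢ/nᵢ), where nᵢ is the stratum total.
Stratum 1 (< 50 years): n = 333; a·d/n = 150·102/333 = 45.9459; b·c/n = 61·20/333 = 3.6637
Stratum 2 (≥ 50 years): n = 491; a·d/n = 159·196/491 = 63.4705; b·c/n = 30·106/491 = 6.4766
OR_MH = (45.9459 + 63.4705) / (3.6637 + 6.4766) = 109.4164 / 10.1402 = 10.79032

10.79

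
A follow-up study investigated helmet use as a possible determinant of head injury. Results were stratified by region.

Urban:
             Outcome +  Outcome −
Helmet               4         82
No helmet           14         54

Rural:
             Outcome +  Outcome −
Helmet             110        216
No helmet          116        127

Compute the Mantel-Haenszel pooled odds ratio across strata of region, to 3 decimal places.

OR_MH = Σ(aᵢdᵢ/nᵢ) / Σ(bᵢcᵢ/nᵢ), where nᵢ is the stratum total.
Stratum 1 (Urban): n = 154; a·d/n = 4·54/154 = 1.4026; b·c/n = 82·14/154 = 7.4545
Stratum 2 (Rural): n = 569; a·d/n = 110·127/569 = 24.5518; b·c/n = 216·116/569 = 44.0351
OR_MH = (1.4026 + 24.5518) / (7.4545 + 44.0351) = 25.9544 / 51.4897 = 0.50407

0.504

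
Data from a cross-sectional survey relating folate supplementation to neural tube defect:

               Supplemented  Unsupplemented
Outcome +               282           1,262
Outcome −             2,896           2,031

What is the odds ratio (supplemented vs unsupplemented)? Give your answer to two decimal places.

0.16

Reading the table with exposure as columns: a = 282 (Supplemented, case), b = 2896 (Supplemented, non-case), c = 1262 (Unsupplemented, case), d = 2031.
OR = (a·d)/(b·c) = (282 × 2031) / (2896 × 1262) = 572742 / 3654752 = 0.15671
Exposure is associated with lower odds of neural tube defect (OR = 0.16 < 1).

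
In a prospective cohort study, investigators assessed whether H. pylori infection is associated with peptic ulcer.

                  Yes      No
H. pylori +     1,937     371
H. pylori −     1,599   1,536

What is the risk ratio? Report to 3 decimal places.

1.645

Cells: a = 1937, b = 371, c = 1599, d = 1536.
Risk in exposed = 1937/2308 = 0.83925; risk in unexposed = 1599/3135 = 0.51005.
RR = 0.83925 / 0.51005 = 1.64544
The risk among the exposed is 1.65 times that among the unexposed.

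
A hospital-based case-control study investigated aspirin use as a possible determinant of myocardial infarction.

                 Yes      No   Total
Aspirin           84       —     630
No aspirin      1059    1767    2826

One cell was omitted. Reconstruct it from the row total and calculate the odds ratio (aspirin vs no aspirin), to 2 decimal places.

The missing cell is in the exposed row: 630 − 84 = 546.
So a = 84, b = 546, c = 1059, d = 1767.
OR = (a·d)/(b·c) = (84 × 1767) / (546 × 1059) = 148428 / 578214 = 0.25670

0.26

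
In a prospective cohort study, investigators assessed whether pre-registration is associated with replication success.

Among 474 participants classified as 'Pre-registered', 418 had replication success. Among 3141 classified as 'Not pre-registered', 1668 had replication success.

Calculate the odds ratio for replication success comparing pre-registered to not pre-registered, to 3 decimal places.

From the description: a = 418, b = 56, c = 1668, d = 1473.
OR = (a·d)/(b·c) = (418 × 1473) / (56 × 1668) = 615714 / 93408 = 6.59166
The odds of replication success are about 6.59 times as high in the pre-registered group.

6.592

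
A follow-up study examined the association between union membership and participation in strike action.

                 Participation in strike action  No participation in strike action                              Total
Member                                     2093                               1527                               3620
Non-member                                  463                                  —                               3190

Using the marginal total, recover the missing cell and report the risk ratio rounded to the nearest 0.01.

The missing cell is in the unexposed row: 3190 − 463 = 2727.
So a = 2093, b = 1527, c = 463, d = 2727.
RR = [a/(a+b)] / [c/(c+d)] = (2093/3620) / (463/3190) = 0.57818/0.14514 = 3.98355

3.98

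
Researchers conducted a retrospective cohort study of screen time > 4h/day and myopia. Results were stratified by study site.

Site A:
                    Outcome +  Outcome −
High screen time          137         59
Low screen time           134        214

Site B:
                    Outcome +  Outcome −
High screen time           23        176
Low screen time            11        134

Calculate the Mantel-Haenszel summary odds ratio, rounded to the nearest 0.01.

3.12

OR_MH = Σ(aᵢdᵢ/nᵢ) / Σ(bᵢcᵢ/nᵢ), where nᵢ is the stratum total.
Stratum 1 (Site A): n = 544; a·d/n = 137·214/544 = 53.8934; b·c/n = 59·134/544 = 14.5331
Stratum 2 (Site B): n = 344; a·d/n = 23·134/344 = 8.9593; b·c/n = 176·11/344 = 5.6279
OR_MH = (53.8934 + 8.9593) / (14.5331 + 5.6279) = 62.8527 / 20.1610 = 3.11754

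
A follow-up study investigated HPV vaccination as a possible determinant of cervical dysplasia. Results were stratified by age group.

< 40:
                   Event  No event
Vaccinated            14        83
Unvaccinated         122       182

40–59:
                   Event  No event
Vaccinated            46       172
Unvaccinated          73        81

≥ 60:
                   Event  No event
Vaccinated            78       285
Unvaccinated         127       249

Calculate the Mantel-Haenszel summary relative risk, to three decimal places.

0.515

RR_MH = Σ(aᵢ·n₀ᵢ/nᵢ) / Σ(cᵢ·n₁ᵢ/nᵢ), with n₁ᵢ = aᵢ+bᵢ (exposed), n₀ᵢ = cᵢ+dᵢ (unexposed), nᵢ = n₁ᵢ+n₀ᵢ.
Stratum 1 (< 40): n₁ = 97, n₀ = 304, n = 401; a·n₀/n = 14·304/401 = 10.6135; c·n₁/n = 122·97/401 = 29.5112
Stratum 2 (40–59): n₁ = 218, n₀ = 154, n = 372; a·n₀/n = 46·154/372 = 19.0430; c·n₁/n = 73·218/372 = 42.7796
Stratum 3 (≥ 60): n₁ = 363, n₀ = 376, n = 739; a·n₀/n = 78·376/739 = 39.6861; c·n₁/n = 127·363/739 = 62.3829
RR_MH = (10.6135 + 19.0430 + 39.6861) / (29.5112 + 42.7796 + 62.3829) = 69.3425 / 134.6737 = 0.51489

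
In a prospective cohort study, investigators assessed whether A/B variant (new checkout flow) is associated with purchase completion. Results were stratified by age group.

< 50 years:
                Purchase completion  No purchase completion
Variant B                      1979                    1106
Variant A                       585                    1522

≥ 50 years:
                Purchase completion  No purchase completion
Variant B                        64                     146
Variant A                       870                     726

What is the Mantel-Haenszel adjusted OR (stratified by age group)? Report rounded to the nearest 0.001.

OR_MH = Σ(aᵢdᵢ/nᵢ) / Σ(bᵢcᵢ/nᵢ), where nᵢ is the stratum total.
Stratum 1 (< 50 years): n = 5192; a·d/n = 1979·1522/5192 = 580.1306; b·c/n = 1106·585/5192 = 124.6167
Stratum 2 (≥ 50 years): n = 1806; a·d/n = 64·726/1806 = 25.7276; b·c/n = 146·870/1806 = 70.3322
OR_MH = (580.1306 + 25.7276) / (124.6167 + 70.3322) = 605.8582 / 194.9489 = 3.10778

3.108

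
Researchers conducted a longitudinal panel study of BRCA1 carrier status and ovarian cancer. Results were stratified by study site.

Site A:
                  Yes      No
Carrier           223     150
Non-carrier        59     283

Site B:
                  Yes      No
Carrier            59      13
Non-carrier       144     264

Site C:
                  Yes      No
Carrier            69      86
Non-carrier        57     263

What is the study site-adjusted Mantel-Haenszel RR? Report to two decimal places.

2.86

RR_MH = Σ(aᵢ·n₀ᵢ/nᵢ) / Σ(cᵢ·n₁ᵢ/nᵢ), with n₁ᵢ = aᵢ+bᵢ (exposed), n₀ᵢ = cᵢ+dᵢ (unexposed), nᵢ = n₁ᵢ+n₀ᵢ.
Stratum 1 (Site A): n₁ = 373, n₀ = 342, n = 715; a·n₀/n = 223·342/715 = 106.6657; c·n₁/n = 59·373/715 = 30.7790
Stratum 2 (Site B): n₁ = 72, n₀ = 408, n = 480; a·n₀/n = 59·408/480 = 50.1500; c·n₁/n = 144·72/480 = 21.6000
Stratum 3 (Site C): n₁ = 155, n₀ = 320, n = 475; a·n₀/n = 69·320/475 = 46.4842; c·n₁/n = 57·155/475 = 18.6000
RR_MH = (106.6657 + 50.1500 + 46.4842) / (30.7790 + 21.6000 + 18.6000) = 203.2999 / 70.9790 = 2.86423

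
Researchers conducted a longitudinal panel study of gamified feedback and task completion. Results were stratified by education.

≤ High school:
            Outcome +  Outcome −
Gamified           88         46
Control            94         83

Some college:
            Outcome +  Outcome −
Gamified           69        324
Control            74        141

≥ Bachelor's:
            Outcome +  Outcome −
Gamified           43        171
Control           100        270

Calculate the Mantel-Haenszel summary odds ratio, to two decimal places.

OR_MH = Σ(aᵢdᵢ/nᵢ) / Σ(bᵢcᵢ/nᵢ), where nᵢ is the stratum total.
Stratum 1 (≤ High school): n = 311; a·d/n = 88·83/311 = 23.4855; b·c/n = 46·94/311 = 13.9035
Stratum 2 (Some college): n = 608; a·d/n = 69·141/608 = 16.0016; b·c/n = 324·74/608 = 39.4342
Stratum 3 (≥ Bachelor's): n = 584; a·d/n = 43·270/584 = 19.8801; b·c/n = 171·100/584 = 29.2808
OR_MH = (23.4855 + 16.0016 + 19.8801) / (13.9035 + 39.4342 + 29.2808) = 59.3673 / 82.6186 = 0.71857

0.72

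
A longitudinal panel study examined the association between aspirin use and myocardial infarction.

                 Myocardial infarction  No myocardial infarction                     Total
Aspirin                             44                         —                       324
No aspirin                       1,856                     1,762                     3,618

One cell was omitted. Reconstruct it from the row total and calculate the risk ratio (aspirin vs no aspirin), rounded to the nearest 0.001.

0.265

The missing cell is in the exposed row: 324 − 44 = 280.
So a = 44, b = 280, c = 1856, d = 1762.
RR = [a/(a+b)] / [c/(c+d)] = (44/324) / (1856/3618) = 0.13580/0.51299 = 0.26473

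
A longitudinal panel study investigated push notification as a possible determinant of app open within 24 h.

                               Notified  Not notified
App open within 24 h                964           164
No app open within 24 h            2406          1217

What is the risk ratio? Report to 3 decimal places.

2.409

Reading the table with exposure as columns: a = 964 (Notified, case), b = 2406 (Notified, non-case), c = 164 (Not notified, case), d = 1217.
Risk in exposed = 964/3370 = 0.28605; risk in unexposed = 164/1381 = 0.11875.
RR = 0.28605 / 0.11875 = 2.40878
The risk among the exposed is 2.41 times that among the unexposed.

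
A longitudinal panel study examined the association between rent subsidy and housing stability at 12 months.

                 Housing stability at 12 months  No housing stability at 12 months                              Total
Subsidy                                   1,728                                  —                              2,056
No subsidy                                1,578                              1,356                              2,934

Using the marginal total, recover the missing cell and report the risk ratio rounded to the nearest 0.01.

1.56

The missing cell is in the exposed row: 2056 − 1728 = 328.
So a = 1728, b = 328, c = 1578, d = 1356.
RR = [a/(a+b)] / [c/(c+d)] = (1728/2056) / (1578/2934) = 0.84047/0.53783 = 1.56269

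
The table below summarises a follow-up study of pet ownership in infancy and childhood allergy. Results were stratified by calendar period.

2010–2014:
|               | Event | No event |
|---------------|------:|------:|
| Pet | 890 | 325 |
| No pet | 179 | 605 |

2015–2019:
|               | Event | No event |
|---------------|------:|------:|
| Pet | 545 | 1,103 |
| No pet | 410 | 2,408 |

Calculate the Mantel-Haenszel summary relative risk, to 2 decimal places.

2.66

RR_MH = Σ(aᵢ·n₀ᵢ/nᵢ) / Σ(cᵢ·n₁ᵢ/nᵢ), with n₁ᵢ = aᵢ+bᵢ (exposed), n₀ᵢ = cᵢ+dᵢ (unexposed), nᵢ = n₁ᵢ+n₀ᵢ.
Stratum 1 (2010–2014): n₁ = 1215, n₀ = 784, n = 1999; a·n₀/n = 890·784/1999 = 349.0545; c·n₁/n = 179·1215/1999 = 108.7969
Stratum 2 (2015–2019): n₁ = 1648, n₀ = 2818, n = 4466; a·n₀/n = 545·2818/4466 = 343.8894; c·n₁/n = 410·1648/4466 = 151.2942
RR_MH = (349.0545 + 343.8894) / (108.7969 + 151.2942) = 692.9439 / 260.0911 = 2.66424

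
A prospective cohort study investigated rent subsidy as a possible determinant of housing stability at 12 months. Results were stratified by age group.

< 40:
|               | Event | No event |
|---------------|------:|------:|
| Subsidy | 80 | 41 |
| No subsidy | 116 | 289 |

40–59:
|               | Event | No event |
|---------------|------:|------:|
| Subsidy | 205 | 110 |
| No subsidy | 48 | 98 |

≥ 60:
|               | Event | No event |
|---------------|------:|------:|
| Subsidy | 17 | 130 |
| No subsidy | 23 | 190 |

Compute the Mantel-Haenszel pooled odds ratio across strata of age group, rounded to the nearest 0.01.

3.35

OR_MH = Σ(aᵢdᵢ/nᵢ) / Σ(bᵢcᵢ/nᵢ), where nᵢ is the stratum total.
Stratum 1 (< 40): n = 526; a·d/n = 80·289/526 = 43.9544; b·c/n = 41·116/526 = 9.0418
Stratum 2 (40–59): n = 461; a·d/n = 205·98/461 = 43.5792; b·c/n = 110·48/461 = 11.4534
Stratum 3 (≥ 60): n = 360; a·d/n = 17·190/360 = 8.9722; b·c/n = 130·23/360 = 8.3056
OR_MH = (43.9544 + 43.5792 + 8.9722) / (9.0418 + 11.4534 + 8.3056) = 96.5058 / 28.8007 = 3.35081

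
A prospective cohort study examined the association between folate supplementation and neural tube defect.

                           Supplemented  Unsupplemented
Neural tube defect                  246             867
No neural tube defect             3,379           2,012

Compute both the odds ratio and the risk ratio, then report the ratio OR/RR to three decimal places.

0.750

Reading the table with exposure as columns: a = 246 (Supplemented, case), b = 3379 (Supplemented, non-case), c = 867 (Unsupplemented, case), d = 2012.
OR = (246·2012)/(3379·867) = 494952/2929593 = 0.16895
Risk in exposed = 246/3625 = 0.06786; risk in unexposed = 867/2879 = 0.30115; RR = 0.22535
OR/RR = 0.16895 / 0.22535 = 0.74973
The outcome is not rare, so the OR lies further from 1 than the RR.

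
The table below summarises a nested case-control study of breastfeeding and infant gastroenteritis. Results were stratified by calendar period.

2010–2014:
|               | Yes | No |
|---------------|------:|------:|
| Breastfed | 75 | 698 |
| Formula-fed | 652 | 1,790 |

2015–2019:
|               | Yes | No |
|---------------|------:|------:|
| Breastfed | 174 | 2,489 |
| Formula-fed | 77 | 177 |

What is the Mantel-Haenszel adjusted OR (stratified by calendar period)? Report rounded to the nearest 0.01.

0.25

OR_MH = Σ(aᵢdᵢ/nᵢ) / Σ(bᵢcᵢ/nᵢ), where nᵢ is the stratum total.
Stratum 1 (2010–2014): n = 3215; a·d/n = 75·1790/3215 = 41.7574; b·c/n = 698·652/3215 = 141.5540
Stratum 2 (2015–2019): n = 2917; a·d/n = 174·177/2917 = 10.5581; b·c/n = 2489·77/2917 = 65.7021
OR_MH = (41.7574 + 10.5581) / (141.5540 + 65.7021) = 52.3155 / 207.2561 = 0.25242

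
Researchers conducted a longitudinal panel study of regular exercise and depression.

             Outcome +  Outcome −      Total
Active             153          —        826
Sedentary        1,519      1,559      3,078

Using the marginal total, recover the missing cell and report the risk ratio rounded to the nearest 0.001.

0.375

The missing cell is in the exposed row: 826 − 153 = 673.
So a = 153, b = 673, c = 1519, d = 1559.
RR = [a/(a+b)] / [c/(c+d)] = (153/826) / (1519/3078) = 0.18523/0.49350 = 0.37534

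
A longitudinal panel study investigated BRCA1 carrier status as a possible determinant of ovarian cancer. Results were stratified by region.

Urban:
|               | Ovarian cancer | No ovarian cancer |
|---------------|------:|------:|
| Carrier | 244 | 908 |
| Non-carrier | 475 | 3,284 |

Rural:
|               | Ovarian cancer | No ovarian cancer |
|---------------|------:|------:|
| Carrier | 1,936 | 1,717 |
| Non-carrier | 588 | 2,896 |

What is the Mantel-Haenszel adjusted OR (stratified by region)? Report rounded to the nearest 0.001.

OR_MH = Σ(aᵢdᵢ/nᵢ) / Σ(bᵢcᵢ/nᵢ), where nᵢ is the stratum total.
Stratum 1 (Urban): n = 4911; a·d/n = 244·3284/4911 = 163.1635; b·c/n = 908·475/4911 = 87.8233
Stratum 2 (Rural): n = 7137; a·d/n = 1936·2896/7137 = 785.5760; b·c/n = 1717·588/7137 = 141.4594
OR_MH = (163.1635 + 785.5760) / (87.8233 + 141.4594) = 948.7395 / 229.2827 = 4.13786

4.138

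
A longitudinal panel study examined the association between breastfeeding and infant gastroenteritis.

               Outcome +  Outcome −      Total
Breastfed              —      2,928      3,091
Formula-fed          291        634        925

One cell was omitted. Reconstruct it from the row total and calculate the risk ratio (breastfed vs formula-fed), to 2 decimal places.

The missing cell is in the exposed row: 3091 − 2928 = 163.
So a = 163, b = 2928, c = 291, d = 634.
RR = [a/(a+b)] / [c/(c+d)] = (163/3091) / (291/925) = 0.05273/0.31459 = 0.16762

0.17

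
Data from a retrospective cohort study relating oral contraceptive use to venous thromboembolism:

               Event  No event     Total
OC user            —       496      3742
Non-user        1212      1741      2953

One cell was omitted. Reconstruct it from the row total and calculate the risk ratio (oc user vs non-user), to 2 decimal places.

2.11

The missing cell is in the exposed row: 3742 − 496 = 3246.
So a = 3246, b = 496, c = 1212, d = 1741.
RR = [a/(a+b)] / [c/(c+d)] = (3246/3742) / (1212/2953) = 0.86745/0.41043 = 2.11352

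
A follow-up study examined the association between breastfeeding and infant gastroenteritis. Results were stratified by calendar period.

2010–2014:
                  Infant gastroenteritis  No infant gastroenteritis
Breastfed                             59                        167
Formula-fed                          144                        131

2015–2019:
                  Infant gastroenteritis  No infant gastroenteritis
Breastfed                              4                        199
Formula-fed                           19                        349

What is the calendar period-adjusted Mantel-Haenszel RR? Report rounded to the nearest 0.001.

RR_MH = Σ(aᵢ·n₀ᵢ/nᵢ) / Σ(cᵢ·n₁ᵢ/nᵢ), with n₁ᵢ = aᵢ+bᵢ (exposed), n₀ᵢ = cᵢ+dᵢ (unexposed), nᵢ = n₁ᵢ+n₀ᵢ.
Stratum 1 (2010–2014): n₁ = 226, n₀ = 275, n = 501; a·n₀/n = 59·275/501 = 32.3852; c·n₁/n = 144·226/501 = 64.9581
Stratum 2 (2015–2019): n₁ = 203, n₀ = 368, n = 571; a·n₀/n = 4·368/571 = 2.5779; c·n₁/n = 19·203/571 = 6.7548
RR_MH = (32.3852 + 2.5779) / (64.9581 + 6.7548) = 34.9632 / 71.7129 = 0.48754

0.488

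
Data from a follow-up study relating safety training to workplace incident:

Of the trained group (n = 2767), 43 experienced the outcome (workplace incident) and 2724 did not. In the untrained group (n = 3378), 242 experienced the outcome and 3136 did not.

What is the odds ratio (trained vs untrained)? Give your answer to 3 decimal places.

0.205

From the description: a = 43, b = 2724, c = 242, d = 3136.
OR = (a·d)/(b·c) = (43 × 3136) / (2724 × 242) = 134848 / 659208 = 0.20456
Exposure is associated with lower odds of workplace incident (OR = 0.20 < 1).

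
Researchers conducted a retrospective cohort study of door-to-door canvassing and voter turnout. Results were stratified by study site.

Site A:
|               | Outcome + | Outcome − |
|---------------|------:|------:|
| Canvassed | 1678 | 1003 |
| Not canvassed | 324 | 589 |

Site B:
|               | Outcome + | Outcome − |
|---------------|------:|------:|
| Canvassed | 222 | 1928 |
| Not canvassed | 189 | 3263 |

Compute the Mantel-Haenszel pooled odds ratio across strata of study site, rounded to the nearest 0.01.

2.60

OR_MH = Σ(aᵢdᵢ/nᵢ) / Σ(bᵢcᵢ/nᵢ), where nᵢ is the stratum total.
Stratum 1 (Site A): n = 3594; a·d/n = 1678·589/3594 = 274.9978; b·c/n = 1003·324/3594 = 90.4207
Stratum 2 (Site B): n = 5602; a·d/n = 222·3263/5602 = 129.3085; b·c/n = 1928·189/5602 = 65.0468
OR_MH = (274.9978 + 129.3085) / (90.4207 + 65.0468) = 404.3062 / 155.4675 = 2.60058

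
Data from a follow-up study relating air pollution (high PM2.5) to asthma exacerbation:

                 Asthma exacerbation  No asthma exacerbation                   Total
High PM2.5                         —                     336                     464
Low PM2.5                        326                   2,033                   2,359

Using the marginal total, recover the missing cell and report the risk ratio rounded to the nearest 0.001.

1.996

The missing cell is in the exposed row: 464 − 336 = 128.
So a = 128, b = 336, c = 326, d = 2033.
RR = [a/(a+b)] / [c/(c+d)] = (128/464) / (326/2359) = 0.27586/0.13819 = 1.99619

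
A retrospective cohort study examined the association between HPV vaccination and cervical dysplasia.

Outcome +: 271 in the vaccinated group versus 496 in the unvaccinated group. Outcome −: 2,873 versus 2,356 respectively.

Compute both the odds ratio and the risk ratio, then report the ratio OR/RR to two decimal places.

From the description: a = 271, b = 2873, c = 496, d = 2356.
OR = (271·2356)/(2873·496) = 638476/1425008 = 0.44805
Risk in exposed = 271/3144 = 0.08620; risk in unexposed = 496/2852 = 0.17391; RR = 0.49563
OR/RR = 0.44805 / 0.49563 = 0.90401
The outcome is not rare, so the OR lies further from 1 than the RR.

0.90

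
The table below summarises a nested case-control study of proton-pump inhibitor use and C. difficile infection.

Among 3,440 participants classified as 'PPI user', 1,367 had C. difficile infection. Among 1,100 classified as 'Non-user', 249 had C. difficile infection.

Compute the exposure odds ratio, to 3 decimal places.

2.254

From the description: a = 1367, b = 2073, c = 249, d = 851.
OR = (a·d)/(b·c) = (1367 × 851) / (2073 × 249) = 1163317 / 516177 = 2.25372
The odds of C. difficile infection are about 2.25 times as high in the ppi user group.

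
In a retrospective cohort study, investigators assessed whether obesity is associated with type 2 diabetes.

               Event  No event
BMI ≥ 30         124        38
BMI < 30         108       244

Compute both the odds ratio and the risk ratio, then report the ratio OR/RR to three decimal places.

2.955

Cells: a = 124, b = 38, c = 108, d = 244.
OR = (124·244)/(38·108) = 30256/4104 = 7.37232
Risk in exposed = 124/162 = 0.76543; risk in unexposed = 108/352 = 0.30682; RR = 2.49474
OR/RR = 7.37232 / 2.49474 = 2.95514
The outcome is not rare, so the OR lies further from 1 than the RR.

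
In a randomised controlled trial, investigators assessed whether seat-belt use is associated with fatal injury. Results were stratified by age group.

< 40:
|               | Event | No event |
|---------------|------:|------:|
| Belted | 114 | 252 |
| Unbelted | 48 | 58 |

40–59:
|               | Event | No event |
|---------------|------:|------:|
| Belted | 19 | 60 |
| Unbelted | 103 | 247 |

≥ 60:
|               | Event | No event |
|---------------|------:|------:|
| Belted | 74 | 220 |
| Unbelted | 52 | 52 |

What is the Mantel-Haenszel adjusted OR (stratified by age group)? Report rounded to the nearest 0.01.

OR_MH = Σ(aᵢdᵢ/nᵢ) / Σ(bᵢcᵢ/nᵢ), where nᵢ is the stratum total.
Stratum 1 (< 40): n = 472; a·d/n = 114·58/472 = 14.0085; b·c/n = 252·48/472 = 25.6271
Stratum 2 (40–59): n = 429; a·d/n = 19·247/429 = 10.9394; b·c/n = 60·103/429 = 14.4056
Stratum 3 (≥ 60): n = 398; a·d/n = 74·52/398 = 9.6683; b·c/n = 220·52/398 = 28.7437
OR_MH = (14.0085 + 10.9394 + 9.6683) / (25.6271 + 14.4056 + 28.7437) = 34.6162 / 68.7764 = 0.50332

0.50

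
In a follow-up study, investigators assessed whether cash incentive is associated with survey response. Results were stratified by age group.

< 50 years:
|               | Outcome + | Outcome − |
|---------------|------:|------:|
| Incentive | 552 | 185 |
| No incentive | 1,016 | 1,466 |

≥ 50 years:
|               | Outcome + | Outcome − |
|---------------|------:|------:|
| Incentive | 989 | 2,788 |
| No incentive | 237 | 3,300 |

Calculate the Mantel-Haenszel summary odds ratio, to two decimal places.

OR_MH = Σ(aᵢdᵢ/nᵢ) / Σ(bᵢcᵢ/nᵢ), where nᵢ is the stratum total.
Stratum 1 (< 50 years): n = 3219; a·d/n = 552·1466/3219 = 251.3924; b·c/n = 185·1016/3219 = 58.3908
Stratum 2 (≥ 50 years): n = 7314; a·d/n = 989·3300/7314 = 446.2264; b·c/n = 2788·237/7314 = 90.3413
OR_MH = (251.3924 + 446.2264) / (58.3908 + 90.3413) = 697.6188 / 148.7321 = 4.69044

4.69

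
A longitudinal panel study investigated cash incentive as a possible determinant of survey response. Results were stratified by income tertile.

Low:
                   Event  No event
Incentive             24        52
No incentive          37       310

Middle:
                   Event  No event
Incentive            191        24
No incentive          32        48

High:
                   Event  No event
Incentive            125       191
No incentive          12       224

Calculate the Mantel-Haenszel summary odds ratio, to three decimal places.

OR_MH = Σ(aᵢdᵢ/nᵢ) / Σ(bᵢcᵢ/nᵢ), where nᵢ is the stratum total.
Stratum 1 (Low): n = 423; a·d/n = 24·310/423 = 17.5887; b·c/n = 52·37/423 = 4.5485
Stratum 2 (Middle): n = 295; a·d/n = 191·48/295 = 31.0780; b·c/n = 24·32/295 = 2.6034
Stratum 3 (High): n = 552; a·d/n = 125·224/552 = 50.7246; b·c/n = 191·12/552 = 4.1522
OR_MH = (17.5887 + 31.0780 + 50.7246) / (4.5485 + 2.6034 + 4.1522) = 99.3913 / 11.3040 = 8.79255

8.793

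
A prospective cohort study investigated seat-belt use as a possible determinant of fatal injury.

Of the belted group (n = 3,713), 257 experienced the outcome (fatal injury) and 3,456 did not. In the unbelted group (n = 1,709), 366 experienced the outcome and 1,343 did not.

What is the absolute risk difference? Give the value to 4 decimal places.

-0.1449

From the description: a = 257, b = 3456, c = 366, d = 1343.
Risk in exposed = 257/3713 = 0.069216; risk in unexposed = 366/1709 = 0.214160.
Risk difference = 0.069216 − 0.214160 = -0.144944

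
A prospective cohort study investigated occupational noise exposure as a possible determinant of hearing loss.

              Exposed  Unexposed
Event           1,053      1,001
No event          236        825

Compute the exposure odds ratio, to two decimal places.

Reading the table with exposure as columns: a = 1053 (Exposed, case), b = 236 (Exposed, non-case), c = 1001 (Unexposed, case), d = 825.
OR = (a·d)/(b·c) = (1053 × 825) / (236 × 1001) = 868725 / 236236 = 3.67736
The odds of hearing loss are about 3.68 times as high in the exposed group.

3.68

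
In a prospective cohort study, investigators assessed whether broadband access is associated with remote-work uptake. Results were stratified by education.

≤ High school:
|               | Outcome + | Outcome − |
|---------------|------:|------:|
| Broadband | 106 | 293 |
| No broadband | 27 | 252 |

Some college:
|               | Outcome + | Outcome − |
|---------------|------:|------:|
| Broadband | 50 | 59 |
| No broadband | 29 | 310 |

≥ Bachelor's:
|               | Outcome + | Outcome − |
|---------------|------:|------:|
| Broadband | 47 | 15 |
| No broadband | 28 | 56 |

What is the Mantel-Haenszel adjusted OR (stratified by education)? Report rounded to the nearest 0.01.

5.01

OR_MH = Σ(aᵢdᵢ/nᵢ) / Σ(bᵢcᵢ/nᵢ), where nᵢ is the stratum total.
Stratum 1 (≤ High school): n = 678; a·d/n = 106·252/678 = 39.3982; b·c/n = 293·27/678 = 11.6681
Stratum 2 (Some college): n = 448; a·d/n = 50·310/448 = 34.5982; b·c/n = 59·29/448 = 3.8192
Stratum 3 (≥ Bachelor's): n = 146; a·d/n = 47·56/146 = 18.0274; b·c/n = 15·28/146 = 2.8767
OR_MH = (39.3982 + 34.5982 + 18.0274) / (11.6681 + 3.8192 + 2.8767) = 92.0238 / 18.3641 = 5.01109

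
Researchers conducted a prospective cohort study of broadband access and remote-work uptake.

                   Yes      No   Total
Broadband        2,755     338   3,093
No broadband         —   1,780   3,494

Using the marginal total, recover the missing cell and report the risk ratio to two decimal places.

1.82

The missing cell is in the unexposed row: 3494 − 1780 = 1714.
So a = 2755, b = 338, c = 1714, d = 1780.
RR = [a/(a+b)] / [c/(c+d)] = (2755/3093) / (1714/3494) = 0.89072/0.49056 = 1.81574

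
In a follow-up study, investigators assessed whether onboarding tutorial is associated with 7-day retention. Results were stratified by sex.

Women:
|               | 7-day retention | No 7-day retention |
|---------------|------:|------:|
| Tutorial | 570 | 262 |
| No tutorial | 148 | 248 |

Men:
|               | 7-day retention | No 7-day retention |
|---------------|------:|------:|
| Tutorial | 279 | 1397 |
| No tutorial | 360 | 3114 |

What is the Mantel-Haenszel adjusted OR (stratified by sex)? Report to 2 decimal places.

OR_MH = Σ(aᵢdᵢ/nᵢ) / Σ(bᵢcᵢ/nᵢ), where nᵢ is the stratum total.
Stratum 1 (Women): n = 1228; a·d/n = 570·248/1228 = 115.1140; b·c/n = 262·148/1228 = 31.5765
Stratum 2 (Men): n = 5150; a·d/n = 279·3114/5150 = 168.7002; b·c/n = 1397·360/5150 = 97.6544
OR_MH = (115.1140 + 168.7002) / (31.5765 + 97.6544) = 283.8142 / 129.2309 = 2.19618

2.20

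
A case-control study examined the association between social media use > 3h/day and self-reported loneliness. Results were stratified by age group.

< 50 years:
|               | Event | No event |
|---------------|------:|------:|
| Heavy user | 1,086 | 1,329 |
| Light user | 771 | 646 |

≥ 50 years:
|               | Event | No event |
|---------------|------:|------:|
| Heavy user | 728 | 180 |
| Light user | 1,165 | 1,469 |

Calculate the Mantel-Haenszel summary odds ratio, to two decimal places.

OR_MH = Σ(aᵢdᵢ/nᵢ) / Σ(bᵢcᵢ/nᵢ), where nᵢ is the stratum total.
Stratum 1 (< 50 years): n = 3832; a·d/n = 1086·646/3832 = 183.0783; b·c/n = 1329·771/3832 = 267.3954
Stratum 2 (≥ 50 years): n = 3542; a·d/n = 728·1469/3542 = 301.9289; b·c/n = 180·1165/3542 = 59.2038
OR_MH = (183.0783 + 301.9289) / (267.3954 + 59.2038) = 485.0071 / 326.5992 = 1.48502

1.49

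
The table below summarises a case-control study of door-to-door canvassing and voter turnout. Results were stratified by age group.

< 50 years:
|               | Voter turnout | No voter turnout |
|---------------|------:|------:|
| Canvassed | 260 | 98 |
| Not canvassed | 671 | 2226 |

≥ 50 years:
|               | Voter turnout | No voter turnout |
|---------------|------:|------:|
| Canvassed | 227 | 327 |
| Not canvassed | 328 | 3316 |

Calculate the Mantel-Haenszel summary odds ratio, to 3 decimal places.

OR_MH = Σ(aᵢdᵢ/nᵢ) / Σ(bᵢcᵢ/nᵢ), where nᵢ is the stratum total.
Stratum 1 (< 50 years): n = 3255; a·d/n = 260·2226/3255 = 177.8065; b·c/n = 98·671/3255 = 20.2022
Stratum 2 (≥ 50 years): n = 4198; a·d/n = 227·3316/4198 = 179.3073; b·c/n = 327·328/4198 = 25.5493
OR_MH = (177.8065 + 179.3073) / (20.2022 + 25.5493) = 357.1137 / 45.7515 = 7.80552

7.806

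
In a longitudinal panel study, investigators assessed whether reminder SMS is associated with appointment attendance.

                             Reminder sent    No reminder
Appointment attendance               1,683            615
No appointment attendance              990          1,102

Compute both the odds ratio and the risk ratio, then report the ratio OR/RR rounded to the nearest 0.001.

1.733

Reading the table with exposure as columns: a = 1683 (Reminder sent, case), b = 990 (Reminder sent, non-case), c = 615 (No reminder, case), d = 1102.
OR = (1683·1102)/(990·615) = 1854666/608850 = 3.04618
Risk in exposed = 1683/2673 = 0.62963; risk in unexposed = 615/1717 = 0.35818; RR = 1.75784
OR/RR = 3.04618 / 1.75784 = 1.73291
The outcome is not rare, so the OR lies further from 1 than the RR.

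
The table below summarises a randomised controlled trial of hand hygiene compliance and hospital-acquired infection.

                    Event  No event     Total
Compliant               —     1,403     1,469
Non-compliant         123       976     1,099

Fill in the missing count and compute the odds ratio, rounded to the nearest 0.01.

0.37

The missing cell is in the exposed row: 1469 − 1403 = 66.
So a = 66, b = 1403, c = 123, d = 976.
OR = (a·d)/(b·c) = (66 × 976) / (1403 × 123) = 64416 / 172569 = 0.37328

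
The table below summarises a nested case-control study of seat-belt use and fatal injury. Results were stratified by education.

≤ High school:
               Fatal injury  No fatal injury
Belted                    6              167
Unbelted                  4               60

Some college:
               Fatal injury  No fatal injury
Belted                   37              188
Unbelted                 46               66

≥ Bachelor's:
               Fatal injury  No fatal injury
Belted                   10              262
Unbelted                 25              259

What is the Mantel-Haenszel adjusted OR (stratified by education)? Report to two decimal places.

OR_MH = Σ(aᵢdᵢ/nᵢ) / Σ(bᵢcᵢ/nᵢ), where nᵢ is the stratum total.
Stratum 1 (≤ High school): n = 237; a·d/n = 6·60/237 = 1.5190; b·c/n = 167·4/237 = 2.8186
Stratum 2 (Some college): n = 337; a·d/n = 37·66/337 = 7.2463; b·c/n = 188·46/337 = 25.6617
Stratum 3 (≥ Bachelor's): n = 556; a·d/n = 10·259/556 = 4.6583; b·c/n = 262·25/556 = 11.7806
OR_MH = (1.5190 + 7.2463 + 4.6583) / (2.8186 + 25.6617 + 11.7806) = 13.4236 / 40.2609 = 0.33341

0.33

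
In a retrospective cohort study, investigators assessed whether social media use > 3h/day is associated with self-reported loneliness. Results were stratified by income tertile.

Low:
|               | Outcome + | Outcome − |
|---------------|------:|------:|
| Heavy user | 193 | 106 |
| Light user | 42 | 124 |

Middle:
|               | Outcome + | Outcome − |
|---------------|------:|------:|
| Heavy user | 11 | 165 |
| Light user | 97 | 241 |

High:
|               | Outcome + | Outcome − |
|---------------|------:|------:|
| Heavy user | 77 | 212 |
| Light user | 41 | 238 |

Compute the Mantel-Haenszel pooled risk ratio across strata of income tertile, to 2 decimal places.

1.41

RR_MH = Σ(aᵢ·n₀ᵢ/nᵢ) / Σ(cᵢ·n₁ᵢ/nᵢ), with n₁ᵢ = aᵢ+bᵢ (exposed), n₀ᵢ = cᵢ+dᵢ (unexposed), nᵢ = n₁ᵢ+n₀ᵢ.
Stratum 1 (Low): n₁ = 299, n₀ = 166, n = 465; a·n₀/n = 193·166/465 = 68.8989; c·n₁/n = 42·299/465 = 27.0065
Stratum 2 (Middle): n₁ = 176, n₀ = 338, n = 514; a·n₀/n = 11·338/514 = 7.2335; c·n₁/n = 97·176/514 = 33.2140
Stratum 3 (High): n₁ = 289, n₀ = 279, n = 568; a·n₀/n = 77·279/568 = 37.8222; c·n₁/n = 41·289/568 = 20.8609
RR_MH = (68.8989 + 7.2335 + 37.8222) / (27.0065 + 33.2140 + 20.8609) = 113.9546 / 81.0814 = 1.40543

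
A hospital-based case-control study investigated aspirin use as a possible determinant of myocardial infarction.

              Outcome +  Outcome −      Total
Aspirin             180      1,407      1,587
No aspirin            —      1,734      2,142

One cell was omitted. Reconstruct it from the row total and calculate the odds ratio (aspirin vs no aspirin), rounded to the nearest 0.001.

The missing cell is in the unexposed row: 2142 − 1734 = 408.
So a = 180, b = 1407, c = 408, d = 1734.
OR = (a·d)/(b·c) = (180 × 1734) / (1407 × 408) = 312120 / 574056 = 0.54371

0.544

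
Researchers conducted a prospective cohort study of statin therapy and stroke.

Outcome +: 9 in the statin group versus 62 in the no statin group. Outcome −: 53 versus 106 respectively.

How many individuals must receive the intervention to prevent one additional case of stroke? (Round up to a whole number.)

5

Risk in treated group = 9/62 = 0.14516; risk in control = 62/168 = 0.36905.
Absolute risk reduction = 0.36905 − 0.14516 = 0.22389
NNT = 1 / ARR = 1 / 0.22389 = 4.467 → round up → 5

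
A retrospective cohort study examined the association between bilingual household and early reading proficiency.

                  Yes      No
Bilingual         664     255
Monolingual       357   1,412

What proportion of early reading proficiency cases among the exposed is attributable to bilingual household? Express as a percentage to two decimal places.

Cells: a = 664, b = 255, c = 357, d = 1412.
Risk in exposed = 664/919 = 0.72252; risk in unexposed = 357/1769 = 0.20181.
RR = 0.72252/0.20181 = 3.58024
AR% = (RR − 1)/RR × 100 = (3.58024 − 1)/3.58024 × 100 = 72.0689%

72.07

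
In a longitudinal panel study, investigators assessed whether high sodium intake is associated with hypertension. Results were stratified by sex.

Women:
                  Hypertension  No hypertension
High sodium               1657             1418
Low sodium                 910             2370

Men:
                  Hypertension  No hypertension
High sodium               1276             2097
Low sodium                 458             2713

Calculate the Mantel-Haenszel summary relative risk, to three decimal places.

RR_MH = Σ(aᵢ·n₀ᵢ/nᵢ) / Σ(cᵢ·n₁ᵢ/nᵢ), with n₁ᵢ = aᵢ+bᵢ (exposed), n₀ᵢ = cᵢ+dᵢ (unexposed), nᵢ = n₁ᵢ+n₀ᵢ.
Stratum 1 (Women): n₁ = 3075, n₀ = 3280, n = 6355; a·n₀/n = 1657·3280/6355 = 855.2258; c·n₁/n = 910·3075/6355 = 440.3226
Stratum 2 (Men): n₁ = 3373, n₀ = 3171, n = 6544; a·n₀/n = 1276·3171/6544 = 618.3062; c·n₁/n = 458·3373/6544 = 236.0688
RR_MH = (855.2258 + 618.3062) / (440.3226 + 236.0688) = 1473.5320 / 676.3913 = 2.17852

2.179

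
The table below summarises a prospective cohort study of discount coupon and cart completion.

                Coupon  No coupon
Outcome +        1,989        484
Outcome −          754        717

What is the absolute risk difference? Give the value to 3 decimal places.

0.322

Reading the table with exposure as columns: a = 1989 (Coupon, case), b = 754 (Coupon, non-case), c = 484 (No coupon, case), d = 717.
Risk in exposed = 1989/2743 = 0.725118; risk in unexposed = 484/1201 = 0.402998.
Risk difference = 0.725118 − 0.402998 = 0.322121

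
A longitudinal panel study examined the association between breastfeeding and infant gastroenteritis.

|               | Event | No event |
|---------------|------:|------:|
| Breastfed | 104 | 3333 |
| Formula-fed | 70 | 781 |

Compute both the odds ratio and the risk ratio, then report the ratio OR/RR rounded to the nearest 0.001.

0.946

Cells: a = 104, b = 3333, c = 70, d = 781.
OR = (104·781)/(3333·70) = 81224/233310 = 0.34814
Risk in exposed = 104/3437 = 0.03026; risk in unexposed = 70/851 = 0.08226; RR = 0.36786
OR/RR = 0.34814 / 0.36786 = 0.94638
The outcome is rare in both groups, so OR ≈ RR (ratio near 1).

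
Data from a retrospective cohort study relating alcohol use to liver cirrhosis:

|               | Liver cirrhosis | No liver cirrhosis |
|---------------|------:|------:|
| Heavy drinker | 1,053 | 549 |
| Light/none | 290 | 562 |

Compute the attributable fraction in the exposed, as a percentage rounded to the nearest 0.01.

Cells: a = 1053, b = 549, c = 290, d = 562.
Risk in exposed = 1053/1602 = 0.65730; risk in unexposed = 290/852 = 0.34038.
RR = 0.65730/0.34038 = 1.93111
AR% = (RR − 1)/RR × 100 = (1.93111 − 1)/1.93111 × 100 = 48.2164%

48.22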